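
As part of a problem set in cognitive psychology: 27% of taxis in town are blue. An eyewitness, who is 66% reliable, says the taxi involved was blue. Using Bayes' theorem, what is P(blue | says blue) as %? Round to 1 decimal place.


P(blue | says blue) = P(says blue | blue)*P(blue) / [P(says blue | blue)*P(blue) + P(says blue | not blue)*P(not blue)]
Numerator = 0.66 * 0.27 = 0.1782
False identification = 0.34 * 0.73 = 0.2482
P = 0.1782 / (0.1782 + 0.2482)
= 0.1782 / 0.4264
As percentage = 41.8


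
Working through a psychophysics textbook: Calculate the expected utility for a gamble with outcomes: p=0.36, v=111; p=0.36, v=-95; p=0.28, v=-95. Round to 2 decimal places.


EU = sum(p_i * v_i)
0.36 * 111 = 39.96
0.36 * -95 = -34.2
0.28 * -95 = -26.6
EU = 39.96 + -34.2 + -26.6
= -20.84


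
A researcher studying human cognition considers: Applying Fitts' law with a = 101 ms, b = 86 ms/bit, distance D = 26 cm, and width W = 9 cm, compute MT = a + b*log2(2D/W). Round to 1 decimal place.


MT = 101 + 86 * log2(2*26/9)
2D/W = 5.777778
log2(5.777778) = 2.5305
MT = 101 + 86 * 2.5305
= 318.6 ms


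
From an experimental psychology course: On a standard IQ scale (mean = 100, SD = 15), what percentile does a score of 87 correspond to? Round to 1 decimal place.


z = (IQ - mean) / SD
z = (87 - 100) / 15 = -0.8667
Percentile = Phi(-0.8667) * 100
Phi(-0.8667) = 0.193053
= 19.3


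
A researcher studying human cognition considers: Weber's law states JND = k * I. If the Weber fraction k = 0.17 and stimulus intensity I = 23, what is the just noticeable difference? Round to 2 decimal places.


JND = k * I
JND = 0.17 * 23
= 3.91


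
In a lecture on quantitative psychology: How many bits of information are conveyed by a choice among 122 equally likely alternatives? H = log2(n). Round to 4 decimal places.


H = log2(n)
H = log2(122)
= 6.9307


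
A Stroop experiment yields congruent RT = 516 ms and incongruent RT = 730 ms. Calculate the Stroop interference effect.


Stroop effect = RT(incongruent) - RT(congruent)
= 730 - 516
= 214 ms


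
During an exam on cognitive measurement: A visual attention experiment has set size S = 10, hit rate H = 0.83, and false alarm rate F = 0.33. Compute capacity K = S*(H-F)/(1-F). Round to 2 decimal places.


K = S * (H - F) / (1 - F)
H - F = 0.5
1 - F = 0.67
K = 10 * 0.5 / 0.67
= 7.46


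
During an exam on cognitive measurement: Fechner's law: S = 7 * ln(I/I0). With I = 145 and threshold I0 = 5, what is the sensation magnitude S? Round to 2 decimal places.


S = 7 * ln(145/5)
I/I0 = 29.0
ln(29.0) = 3.3673
S = 7 * 3.3673
= 23.57


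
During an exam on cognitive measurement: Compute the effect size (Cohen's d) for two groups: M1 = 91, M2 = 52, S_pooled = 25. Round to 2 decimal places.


Cohen's d = (M1 - M2) / S_pooled
= (91 - 52) / 25
= 39 / 25
= 1.56


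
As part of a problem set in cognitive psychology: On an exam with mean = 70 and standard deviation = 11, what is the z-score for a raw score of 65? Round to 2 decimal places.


z = (X - mu) / sigma
= (65 - 70) / 11
= -5 / 11
= -0.45


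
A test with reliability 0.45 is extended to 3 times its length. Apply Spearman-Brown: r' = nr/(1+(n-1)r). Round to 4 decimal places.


r_new = n*r / (1 + (n-1)*r)
Numerator = 3 * 0.45 = 1.35
Denominator = 1 + 2 * 0.45 = 1.9
r_new = 1.35 / 1.9
= 0.7105


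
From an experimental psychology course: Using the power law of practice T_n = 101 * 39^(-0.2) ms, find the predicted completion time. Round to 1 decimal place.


T_n = 101 * 39^(-0.2)
39^(-0.2) = 0.480604
T_n = 101 * 0.480604
= 48.5 ms


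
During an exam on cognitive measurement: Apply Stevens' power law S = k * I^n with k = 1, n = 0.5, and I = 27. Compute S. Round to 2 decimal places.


S = 1 * 27^0.5
27^0.5 = 5.1962
S = 1 * 5.1962
= 5.20


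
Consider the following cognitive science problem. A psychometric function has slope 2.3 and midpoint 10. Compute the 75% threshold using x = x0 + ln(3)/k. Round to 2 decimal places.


At P = 0.75: 0.75 = 1/(1 + e^(-k*(x-x0)))
Solving: e^(-k*(x-x0)) = 1/3
x = x0 + ln(3)/k
ln(3) = 1.0986
x = 10 + 1.0986/2.3
= 10 + 0.4777
= 10.48


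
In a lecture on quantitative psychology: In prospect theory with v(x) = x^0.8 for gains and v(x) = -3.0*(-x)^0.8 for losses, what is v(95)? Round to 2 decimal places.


Since x = 95 >= 0, use v(x) = x^0.8
95^0.8 = 38.2102
v(95) = 38.21


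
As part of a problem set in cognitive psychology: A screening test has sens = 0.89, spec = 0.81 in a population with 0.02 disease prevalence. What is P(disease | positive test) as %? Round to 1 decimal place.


PPV = (sens * prev) / (sens * prev + (1-spec) * (1-prev))
Numerator = 0.89 * 0.02 = 0.0178
P(positive and no disease) = (1 - spec) * (1 - prev) = (1 - 0.81) * (1 - 0.02) = 0.1862
Denominator = 0.0178 + 0.1862 = 0.204
PPV = 0.0178 / 0.204 = 0.087255
As percentage = 8.7


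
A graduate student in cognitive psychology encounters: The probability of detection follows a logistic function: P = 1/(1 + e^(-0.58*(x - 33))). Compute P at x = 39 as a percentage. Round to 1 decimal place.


P(x) = 1/(1 + e^(-0.58*(39 - 33)))
Exponent = -0.58 * 6 = -3.48
e^(-3.48) = 0.030807
P = 1/(1 + 0.030807) = 0.970114
Percentage = 97.0


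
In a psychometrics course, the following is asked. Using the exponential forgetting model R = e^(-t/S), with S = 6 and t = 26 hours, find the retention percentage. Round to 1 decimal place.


R = e^(-t/S)
-t/S = -26/6 = -4.333333
R = e^(-4.333333) = 0.013124
Percentage = 0.013124 * 100
= 1.3


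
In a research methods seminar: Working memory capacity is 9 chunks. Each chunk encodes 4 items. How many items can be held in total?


Total items = chunks * items_per_chunk
= 9 * 4
= 36


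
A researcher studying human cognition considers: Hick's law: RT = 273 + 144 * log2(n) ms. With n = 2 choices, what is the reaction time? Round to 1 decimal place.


RT = 273 + 144 * log2(2)
log2(2) = 1.0
RT = 273 + 144 * 1.0
= 273 + 144.0
= 417.0 ms


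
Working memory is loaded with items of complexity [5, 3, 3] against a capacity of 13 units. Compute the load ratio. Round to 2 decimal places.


Total complexity = 5 + 3 + 3 = 11
Load = total / capacity = 11 / 13
= 0.85


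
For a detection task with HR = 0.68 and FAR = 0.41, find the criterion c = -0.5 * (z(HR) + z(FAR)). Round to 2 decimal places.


c = -0.5 * (z(HR) + z(FAR))
z(0.68) = 0.4677
z(0.41) = -0.2275
c = -0.5 * (0.4677 + -0.2275)
= -0.5 * 0.2402
= -0.12


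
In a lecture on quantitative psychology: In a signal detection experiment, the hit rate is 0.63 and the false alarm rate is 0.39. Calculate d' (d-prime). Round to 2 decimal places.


d' = z(HR) - z(FAR)
z(0.63) = 0.3319
z(0.39) = -0.2793
d' = 0.3319 - -0.2793
= 0.61


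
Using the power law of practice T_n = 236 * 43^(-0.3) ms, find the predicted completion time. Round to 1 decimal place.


T_n = 236 * 43^(-0.3)
43^(-0.3) = 0.323563
T_n = 236 * 0.323563
= 76.4 ms


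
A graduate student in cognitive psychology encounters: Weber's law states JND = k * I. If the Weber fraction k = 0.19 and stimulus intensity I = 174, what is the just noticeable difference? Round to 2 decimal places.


JND = k * I
JND = 0.19 * 174
= 33.06


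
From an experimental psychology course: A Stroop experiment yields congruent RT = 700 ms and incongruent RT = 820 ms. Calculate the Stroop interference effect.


Stroop effect = RT(incongruent) - RT(congruent)
= 820 - 700
= 120 ms


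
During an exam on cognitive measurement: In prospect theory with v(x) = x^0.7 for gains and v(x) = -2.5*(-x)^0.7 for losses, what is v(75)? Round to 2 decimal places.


Since x = 75 >= 0, use v(x) = x^0.7
75^0.7 = 20.5373
v(75) = 20.54


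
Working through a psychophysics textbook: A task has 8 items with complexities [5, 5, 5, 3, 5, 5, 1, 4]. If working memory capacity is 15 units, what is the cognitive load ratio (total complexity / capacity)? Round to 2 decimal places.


Total complexity = 5 + 5 + 5 + 3 + 5 + 5 + 1 + 4 = 33
Load = total / capacity = 33 / 15
= 2.20


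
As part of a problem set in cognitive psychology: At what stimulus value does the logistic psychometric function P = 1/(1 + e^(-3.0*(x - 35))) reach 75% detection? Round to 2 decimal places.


At P = 0.75: 0.75 = 1/(1 + e^(-k*(x-x0)))
Solving: e^(-k*(x-x0)) = 1/3
x = x0 + ln(3)/k
ln(3) = 1.0986
x = 35 + 1.0986/3.0
= 35 + 0.3662
= 35.37


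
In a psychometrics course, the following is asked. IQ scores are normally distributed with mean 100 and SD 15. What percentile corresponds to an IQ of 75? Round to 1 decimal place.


z = (IQ - mean) / SD
z = (75 - 100) / 15 = -1.6667
Percentile = Phi(-1.6667) * 100
Phi(-1.6667) = 0.047787
= 4.8


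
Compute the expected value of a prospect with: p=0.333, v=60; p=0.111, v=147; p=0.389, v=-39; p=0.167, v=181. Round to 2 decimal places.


EU = sum(p_i * v_i)
0.333 * 60 = 19.98
0.111 * 147 = 16.317
0.389 * -39 = -15.171
0.167 * 181 = 30.227
EU = 19.98 + 16.317 + -15.171 + 30.227
= 51.35


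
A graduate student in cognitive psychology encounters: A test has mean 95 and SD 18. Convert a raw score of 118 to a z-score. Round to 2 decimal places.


z = (X - mu) / sigma
= (118 - 95) / 18
= 23 / 18
= 1.28


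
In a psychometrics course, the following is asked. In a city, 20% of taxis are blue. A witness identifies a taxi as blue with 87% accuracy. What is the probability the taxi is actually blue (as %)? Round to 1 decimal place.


P(blue | says blue) = P(says blue | blue)*P(blue) / [P(says blue | blue)*P(blue) + P(says blue | not blue)*P(not blue)]
Numerator = 0.87 * 0.2 = 0.174
False identification = 0.13 * 0.8 = 0.104
P = 0.174 / (0.174 + 0.104)
= 0.174 / 0.278
As percentage = 62.6


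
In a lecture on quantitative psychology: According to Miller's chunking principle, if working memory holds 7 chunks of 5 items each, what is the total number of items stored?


Total items = chunks * items_per_chunk
= 7 * 5
= 35


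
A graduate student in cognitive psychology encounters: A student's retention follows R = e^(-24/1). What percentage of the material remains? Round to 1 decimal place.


R = e^(-t/S)
-t/S = -24/1 = -24.0
R = e^(-24.0) = 0.0
Percentage = 0.0 * 100
= 0.0


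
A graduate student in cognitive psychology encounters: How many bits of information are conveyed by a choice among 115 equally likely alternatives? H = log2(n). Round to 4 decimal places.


H = log2(n)
H = log2(115)
= 6.8455


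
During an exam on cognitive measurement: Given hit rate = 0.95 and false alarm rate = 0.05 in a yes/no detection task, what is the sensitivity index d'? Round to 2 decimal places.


d' = z(HR) - z(FAR)
z(0.95) = 1.6449
z(0.05) = -1.6449
d' = 1.6449 - -1.6449
= 3.29


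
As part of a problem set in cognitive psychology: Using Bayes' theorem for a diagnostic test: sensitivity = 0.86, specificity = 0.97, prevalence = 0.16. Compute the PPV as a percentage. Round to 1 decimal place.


PPV = (sens * prev) / (sens * prev + (1-spec) * (1-prev))
Numerator = 0.86 * 0.16 = 0.1376
P(positive and no disease) = (1 - spec) * (1 - prev) = (1 - 0.97) * (1 - 0.16) = 0.0252
Denominator = 0.1376 + 0.0252 = 0.1628
PPV = 0.1376 / 0.1628 = 0.845209
As percentage = 84.5


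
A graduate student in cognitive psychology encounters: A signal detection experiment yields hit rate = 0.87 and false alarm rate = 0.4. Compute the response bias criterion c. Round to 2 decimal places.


c = -0.5 * (z(HR) + z(FAR))
z(0.87) = 1.1264
z(0.4) = -0.2533
c = -0.5 * (1.1264 + -0.2533)
= -0.5 * 0.8731
= -0.44


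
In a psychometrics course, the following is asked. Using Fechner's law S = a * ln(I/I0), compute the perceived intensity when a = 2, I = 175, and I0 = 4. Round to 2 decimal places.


S = 2 * ln(175/4)
I/I0 = 43.75
ln(43.75) = 3.7785
S = 2 * 3.7785
= 7.56


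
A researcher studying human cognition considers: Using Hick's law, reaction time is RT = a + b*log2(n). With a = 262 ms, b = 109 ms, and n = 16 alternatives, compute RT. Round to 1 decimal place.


RT = 262 + 109 * log2(16)
log2(16) = 4.0
RT = 262 + 109 * 4.0
= 262 + 436.0
= 698.0 ms


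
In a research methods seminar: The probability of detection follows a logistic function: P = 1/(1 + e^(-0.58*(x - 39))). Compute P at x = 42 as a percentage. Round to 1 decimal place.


P(x) = 1/(1 + e^(-0.58*(42 - 39)))
Exponent = -0.58 * 3 = -1.74
e^(-1.74) = 0.17552
P = 1/(1 + 0.17552) = 0.850687
Percentage = 85.1


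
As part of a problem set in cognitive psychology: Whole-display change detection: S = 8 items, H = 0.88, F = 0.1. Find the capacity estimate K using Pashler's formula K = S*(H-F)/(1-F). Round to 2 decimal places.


K = S * (H - F) / (1 - F)
H - F = 0.78
1 - F = 0.9
K = 8 * 0.78 / 0.9
= 6.93


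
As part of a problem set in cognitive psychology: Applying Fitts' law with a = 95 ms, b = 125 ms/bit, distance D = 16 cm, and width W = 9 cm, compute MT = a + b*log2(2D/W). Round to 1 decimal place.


MT = 95 + 125 * log2(2*16/9)
2D/W = 3.555556
log2(3.555556) = 1.8301
MT = 95 + 125 * 1.8301
= 323.8 ms


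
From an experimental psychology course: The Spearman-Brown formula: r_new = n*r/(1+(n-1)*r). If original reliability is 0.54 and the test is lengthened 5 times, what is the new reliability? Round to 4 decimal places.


r_new = n*r / (1 + (n-1)*r)
Numerator = 5 * 0.54 = 2.7
Denominator = 1 + 4 * 0.54 = 3.16
r_new = 2.7 / 3.16
= 0.8544


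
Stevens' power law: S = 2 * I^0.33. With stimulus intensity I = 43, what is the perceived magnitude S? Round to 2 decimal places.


S = 2 * 43^0.33
43^0.33 = 3.4597
S = 2 * 3.4597
= 6.92


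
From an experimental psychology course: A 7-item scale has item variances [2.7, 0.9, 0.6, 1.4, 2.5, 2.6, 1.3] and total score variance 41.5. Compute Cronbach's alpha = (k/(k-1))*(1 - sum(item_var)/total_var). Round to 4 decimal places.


alpha = (k/(k-1)) * (1 - sum(s_i^2)/s_total^2)
sum(item variances) = 12.0
k/(k-1) = 7/6 = 1.166667
1 - 12.0/41.5 = 1 - 0.289157 = 0.710843
alpha = 1.166667 * 0.710843
= 0.8293


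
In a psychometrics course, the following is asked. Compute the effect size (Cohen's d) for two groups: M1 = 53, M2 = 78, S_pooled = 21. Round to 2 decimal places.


Cohen's d = (M1 - M2) / S_pooled
= (53 - 78) / 21
= -25 / 21
= -1.19


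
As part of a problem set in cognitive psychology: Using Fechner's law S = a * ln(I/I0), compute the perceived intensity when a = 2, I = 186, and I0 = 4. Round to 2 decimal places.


S = 2 * ln(186/4)
I/I0 = 46.5
ln(46.5) = 3.8395
S = 2 * 3.8395
= 7.68


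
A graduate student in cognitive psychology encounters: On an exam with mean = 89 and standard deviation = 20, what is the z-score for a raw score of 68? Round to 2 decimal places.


z = (X - mu) / sigma
= (68 - 89) / 20
= -21 / 20
= -1.05


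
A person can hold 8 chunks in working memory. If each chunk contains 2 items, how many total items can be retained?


Total items = chunks * items_per_chunk
= 8 * 2
= 16


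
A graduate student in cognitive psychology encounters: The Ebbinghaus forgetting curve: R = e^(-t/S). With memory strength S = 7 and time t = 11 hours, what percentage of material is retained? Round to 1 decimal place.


R = e^(-t/S)
-t/S = -11/7 = -1.571429
R = e^(-1.571429) = 0.207748
Percentage = 0.207748 * 100
= 20.8


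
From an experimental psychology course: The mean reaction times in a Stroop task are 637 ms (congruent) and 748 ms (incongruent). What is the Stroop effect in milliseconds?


Stroop effect = RT(incongruent) - RT(congruent)
= 748 - 637
= 111 ms


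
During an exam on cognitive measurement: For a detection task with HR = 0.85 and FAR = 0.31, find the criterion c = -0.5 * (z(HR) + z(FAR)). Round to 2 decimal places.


c = -0.5 * (z(HR) + z(FAR))
z(0.85) = 1.0364
z(0.31) = -0.4959
c = -0.5 * (1.0364 + -0.4959)
= -0.5 * 0.5405
= -0.27


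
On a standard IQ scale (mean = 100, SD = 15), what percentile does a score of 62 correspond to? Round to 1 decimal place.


z = (IQ - mean) / SD
z = (62 - 100) / 15 = -2.5333
Percentile = Phi(-2.5333) * 100
Phi(-2.5333) = 0.00565
= 0.6


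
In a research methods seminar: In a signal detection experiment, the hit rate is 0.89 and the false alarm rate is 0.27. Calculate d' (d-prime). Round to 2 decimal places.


d' = z(HR) - z(FAR)
z(0.89) = 1.2265
z(0.27) = -0.6128
d' = 1.2265 - -0.6128
= 1.84


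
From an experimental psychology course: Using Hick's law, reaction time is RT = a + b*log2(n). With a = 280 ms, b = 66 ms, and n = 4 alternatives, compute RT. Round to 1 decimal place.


RT = 280 + 66 * log2(4)
log2(4) = 2.0
RT = 280 + 66 * 2.0
= 280 + 132.0
= 412.0 ms


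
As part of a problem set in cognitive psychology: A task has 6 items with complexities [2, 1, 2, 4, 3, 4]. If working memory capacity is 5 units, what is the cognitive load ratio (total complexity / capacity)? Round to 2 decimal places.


Total complexity = 2 + 1 + 2 + 4 + 3 + 4 = 16
Load = total / capacity = 16 / 5
= 3.20


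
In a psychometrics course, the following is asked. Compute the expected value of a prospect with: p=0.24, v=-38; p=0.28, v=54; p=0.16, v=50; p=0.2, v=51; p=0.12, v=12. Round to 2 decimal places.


EU = sum(p_i * v_i)
0.24 * -38 = -9.12
0.28 * 54 = 15.12
0.16 * 50 = 8.0
0.2 * 51 = 10.2
0.12 * 12 = 1.44
EU = -9.12 + 15.12 + 8.0 + 10.2 + 1.44
= 25.64


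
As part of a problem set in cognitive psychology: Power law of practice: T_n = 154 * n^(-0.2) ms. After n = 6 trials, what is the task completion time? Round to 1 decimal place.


T_n = 154 * 6^(-0.2)
6^(-0.2) = 0.698827
T_n = 154 * 0.698827
= 107.6 ms


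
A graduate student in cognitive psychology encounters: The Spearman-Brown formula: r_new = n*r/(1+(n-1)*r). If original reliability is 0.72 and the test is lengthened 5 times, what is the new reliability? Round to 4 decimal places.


r_new = n*r / (1 + (n-1)*r)
Numerator = 5 * 0.72 = 3.6
Denominator = 1 + 4 * 0.72 = 3.88
r_new = 3.6 / 3.88
= 0.9278


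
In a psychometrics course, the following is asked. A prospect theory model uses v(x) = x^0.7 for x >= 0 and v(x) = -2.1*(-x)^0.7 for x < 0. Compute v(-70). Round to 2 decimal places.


Since x = -70 < 0, use v(x) = -lambda*(-x)^alpha
(-x) = 70
70^0.7 = 19.569
v(-70) = -2.1 * 19.569
= -41.09


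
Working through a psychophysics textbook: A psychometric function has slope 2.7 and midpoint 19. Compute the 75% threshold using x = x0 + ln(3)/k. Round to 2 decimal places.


At P = 0.75: 0.75 = 1/(1 + e^(-k*(x-x0)))
Solving: e^(-k*(x-x0)) = 1/3
x = x0 + ln(3)/k
ln(3) = 1.0986
x = 19 + 1.0986/2.7
= 19 + 0.4069
= 19.41


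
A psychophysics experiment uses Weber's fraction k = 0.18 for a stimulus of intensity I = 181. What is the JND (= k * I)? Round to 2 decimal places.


JND = k * I
JND = 0.18 * 181
= 32.58


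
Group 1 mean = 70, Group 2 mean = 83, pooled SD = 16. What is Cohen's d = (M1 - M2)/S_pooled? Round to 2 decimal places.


Cohen's d = (M1 - M2) / S_pooled
= (70 - 83) / 16
= -13 / 16
= -0.81


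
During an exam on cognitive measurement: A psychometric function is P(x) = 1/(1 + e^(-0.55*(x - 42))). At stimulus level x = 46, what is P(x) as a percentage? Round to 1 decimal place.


P(x) = 1/(1 + e^(-0.55*(46 - 42)))
Exponent = -0.55 * 4 = -2.2
e^(-2.2) = 0.110803
P = 1/(1 + 0.110803) = 0.90025
Percentage = 90.0


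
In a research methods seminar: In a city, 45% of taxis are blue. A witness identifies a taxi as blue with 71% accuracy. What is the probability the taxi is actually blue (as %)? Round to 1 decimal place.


P(blue | says blue) = P(says blue | blue)*P(blue) / [P(says blue | blue)*P(blue) + P(says blue | not blue)*P(not blue)]
Numerator = 0.71 * 0.45 = 0.3195
False identification = 0.29 * 0.55 = 0.1595
P = 0.3195 / (0.3195 + 0.1595)
= 0.3195 / 0.479
As percentage = 66.7


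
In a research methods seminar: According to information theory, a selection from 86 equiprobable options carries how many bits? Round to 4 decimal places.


H = log2(n)
H = log2(86)
= 6.4263


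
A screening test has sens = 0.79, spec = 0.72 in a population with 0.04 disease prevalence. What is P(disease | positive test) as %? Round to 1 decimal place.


PPV = (sens * prev) / (sens * prev + (1-spec) * (1-prev))
Numerator = 0.79 * 0.04 = 0.0316
P(positive and no disease) = (1 - spec) * (1 - prev) = (1 - 0.72) * (1 - 0.04) = 0.2688
Denominator = 0.0316 + 0.2688 = 0.3004
PPV = 0.0316 / 0.3004 = 0.105193
As percentage = 10.5


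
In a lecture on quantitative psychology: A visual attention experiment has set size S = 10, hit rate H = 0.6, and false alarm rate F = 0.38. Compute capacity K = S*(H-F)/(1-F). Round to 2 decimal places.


K = S * (H - F) / (1 - F)
H - F = 0.22
1 - F = 0.62
K = 10 * 0.22 / 0.62
= 3.55


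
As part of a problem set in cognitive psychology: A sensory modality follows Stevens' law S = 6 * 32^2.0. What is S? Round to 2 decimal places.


S = 6 * 32^2.0
32^2.0 = 1024.0
S = 6 * 1024.0
= 6144.00


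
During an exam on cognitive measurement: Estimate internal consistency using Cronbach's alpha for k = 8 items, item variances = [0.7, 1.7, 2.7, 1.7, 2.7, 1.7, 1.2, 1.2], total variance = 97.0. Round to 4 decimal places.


alpha = (k/(k-1)) * (1 - sum(s_i^2)/s_total^2)
sum(item variances) = 13.6
k/(k-1) = 8/7 = 1.142857
1 - 13.6/97.0 = 1 - 0.140206 = 0.859794
alpha = 1.142857 * 0.859794
= 0.9826


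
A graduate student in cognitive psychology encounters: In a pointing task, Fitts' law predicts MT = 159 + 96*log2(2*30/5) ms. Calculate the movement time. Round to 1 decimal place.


MT = 159 + 96 * log2(2*30/5)
2D/W = 12.0
log2(12.0) = 3.585
MT = 159 + 96 * 3.585
= 503.2 ms


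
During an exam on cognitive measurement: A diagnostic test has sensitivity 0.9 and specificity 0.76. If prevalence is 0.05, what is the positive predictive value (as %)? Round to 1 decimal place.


PPV = (sens * prev) / (sens * prev + (1-spec) * (1-prev))
Numerator = 0.9 * 0.05 = 0.045
P(positive and no disease) = (1 - spec) * (1 - prev) = (1 - 0.76) * (1 - 0.05) = 0.228
Denominator = 0.045 + 0.228 = 0.273
PPV = 0.045 / 0.273 = 0.164835
As percentage = 16.5


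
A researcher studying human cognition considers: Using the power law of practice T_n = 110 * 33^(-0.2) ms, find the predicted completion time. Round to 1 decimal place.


T_n = 110 * 33^(-0.2)
33^(-0.2) = 0.496932
T_n = 110 * 0.496932
= 54.7 ms


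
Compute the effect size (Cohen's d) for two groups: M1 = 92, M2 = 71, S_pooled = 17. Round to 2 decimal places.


Cohen's d = (M1 - M2) / S_pooled
= (92 - 71) / 17
= 21 / 17
= 1.24


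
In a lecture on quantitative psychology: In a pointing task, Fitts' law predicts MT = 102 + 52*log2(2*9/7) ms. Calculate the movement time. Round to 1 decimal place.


MT = 102 + 52 * log2(2*9/7)
2D/W = 2.571429
log2(2.571429) = 1.3626
MT = 102 + 52 * 1.3626
= 172.9 ms


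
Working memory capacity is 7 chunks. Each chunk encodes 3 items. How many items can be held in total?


Total items = chunks * items_per_chunk
= 7 * 3
= 21


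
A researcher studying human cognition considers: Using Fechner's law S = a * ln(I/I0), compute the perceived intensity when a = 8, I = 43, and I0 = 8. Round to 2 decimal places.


S = 8 * ln(43/8)
I/I0 = 5.375
ln(5.375) = 1.6818
S = 8 * 1.6818
= 13.45


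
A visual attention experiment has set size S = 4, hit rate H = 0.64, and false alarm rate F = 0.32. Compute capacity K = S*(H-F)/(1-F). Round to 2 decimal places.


K = S * (H - F) / (1 - F)
H - F = 0.32
1 - F = 0.68
K = 4 * 0.32 / 0.68
= 1.88


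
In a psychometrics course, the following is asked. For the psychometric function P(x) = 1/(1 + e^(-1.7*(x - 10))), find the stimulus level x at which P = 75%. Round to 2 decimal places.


At P = 0.75: 0.75 = 1/(1 + e^(-k*(x-x0)))
Solving: e^(-k*(x-x0)) = 1/3
x = x0 + ln(3)/k
ln(3) = 1.0986
x = 10 + 1.0986/1.7
= 10 + 0.6462
= 10.65


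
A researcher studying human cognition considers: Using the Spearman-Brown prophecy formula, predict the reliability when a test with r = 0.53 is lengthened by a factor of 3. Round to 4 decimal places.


r_new = n*r / (1 + (n-1)*r)
Numerator = 3 * 0.53 = 1.59
Denominator = 1 + 2 * 0.53 = 2.06
r_new = 1.59 / 2.06
= 0.7718


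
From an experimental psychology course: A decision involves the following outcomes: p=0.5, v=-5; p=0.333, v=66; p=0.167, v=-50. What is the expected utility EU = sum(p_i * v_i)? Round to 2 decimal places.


EU = sum(p_i * v_i)
0.5 * -5 = -2.5
0.333 * 66 = 21.978
0.167 * -50 = -8.35
EU = -2.5 + 21.978 + -8.35
= 11.13


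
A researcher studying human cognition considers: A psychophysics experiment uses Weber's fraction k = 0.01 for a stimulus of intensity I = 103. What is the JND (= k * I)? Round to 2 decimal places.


JND = k * I
JND = 0.01 * 103
= 1.03


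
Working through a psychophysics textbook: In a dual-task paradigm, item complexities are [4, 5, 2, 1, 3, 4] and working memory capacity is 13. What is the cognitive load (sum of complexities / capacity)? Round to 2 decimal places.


Total complexity = 4 + 5 + 2 + 1 + 3 + 4 = 19
Load = total / capacity = 19 / 13
= 1.46


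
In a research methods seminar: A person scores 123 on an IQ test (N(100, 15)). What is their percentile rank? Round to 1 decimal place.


z = (IQ - mean) / SD
z = (123 - 100) / 15 = 1.5333
Percentile = Phi(1.5333) * 100
Phi(1.5333) = 0.937399
= 93.7


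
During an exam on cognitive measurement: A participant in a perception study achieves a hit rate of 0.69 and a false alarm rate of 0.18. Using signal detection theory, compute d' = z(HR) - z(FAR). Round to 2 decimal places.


d' = z(HR) - z(FAR)
z(0.69) = 0.4959
z(0.18) = -0.9154
d' = 0.4959 - -0.9154
= 1.41


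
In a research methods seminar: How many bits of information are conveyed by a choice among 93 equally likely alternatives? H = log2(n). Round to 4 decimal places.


H = log2(n)
H = log2(93)
= 6.5392


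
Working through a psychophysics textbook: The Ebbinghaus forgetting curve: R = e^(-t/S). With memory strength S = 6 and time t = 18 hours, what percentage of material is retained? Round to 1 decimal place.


R = e^(-t/S)
-t/S = -18/6 = -3.0
R = e^(-3.0) = 0.049787
Percentage = 0.049787 * 100
= 5.0


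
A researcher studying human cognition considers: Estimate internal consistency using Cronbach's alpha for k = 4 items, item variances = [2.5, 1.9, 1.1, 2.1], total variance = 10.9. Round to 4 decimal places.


alpha = (k/(k-1)) * (1 - sum(s_i^2)/s_total^2)
sum(item variances) = 7.6
k/(k-1) = 4/3 = 1.333333
1 - 7.6/10.9 = 1 - 0.697248 = 0.302752
alpha = 1.333333 * 0.302752
= 0.4037


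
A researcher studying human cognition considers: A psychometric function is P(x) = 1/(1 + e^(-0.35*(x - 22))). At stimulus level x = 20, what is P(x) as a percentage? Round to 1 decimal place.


P(x) = 1/(1 + e^(-0.35*(20 - 22)))
Exponent = -0.35 * -2 = 0.7
e^(0.7) = 2.013753
P = 1/(1 + 2.013753) = 0.331812
Percentage = 33.2


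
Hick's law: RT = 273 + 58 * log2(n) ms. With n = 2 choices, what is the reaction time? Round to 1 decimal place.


RT = 273 + 58 * log2(2)
log2(2) = 1.0
RT = 273 + 58 * 1.0
= 273 + 58.0
= 331.0 ms


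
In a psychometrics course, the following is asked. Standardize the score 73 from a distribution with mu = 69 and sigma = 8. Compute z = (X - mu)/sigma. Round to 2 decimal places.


z = (X - mu) / sigma
= (73 - 69) / 8
= 4 / 8
= 0.50


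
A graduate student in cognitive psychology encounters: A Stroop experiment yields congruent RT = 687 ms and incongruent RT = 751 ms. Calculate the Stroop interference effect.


Stroop effect = RT(incongruent) - RT(congruent)
= 751 - 687
= 64 ms


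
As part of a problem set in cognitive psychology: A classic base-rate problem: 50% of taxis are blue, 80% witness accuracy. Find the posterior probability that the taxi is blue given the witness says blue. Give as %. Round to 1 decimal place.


P(blue | says blue) = P(says blue | blue)*P(blue) / [P(says blue | blue)*P(blue) + P(says blue | not blue)*P(not blue)]
Numerator = 0.8 * 0.5 = 0.4
False identification = 0.2 * 0.5 = 0.1
P = 0.4 / (0.4 + 0.1)
= 0.4 / 0.5
As percentage = 80.0


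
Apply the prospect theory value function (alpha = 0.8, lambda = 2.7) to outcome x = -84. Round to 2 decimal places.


Since x = -84 < 0, use v(x) = -lambda*(-x)^alpha
(-x) = 84
84^0.8 = 34.6277
v(-84) = -2.7 * 34.6277
= -93.49


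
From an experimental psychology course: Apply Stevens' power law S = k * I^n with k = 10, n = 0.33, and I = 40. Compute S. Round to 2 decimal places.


S = 10 * 40^0.33
40^0.33 = 3.3782
S = 10 * 3.3782
= 33.78


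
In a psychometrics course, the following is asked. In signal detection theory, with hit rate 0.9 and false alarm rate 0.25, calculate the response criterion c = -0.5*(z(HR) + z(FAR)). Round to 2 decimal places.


c = -0.5 * (z(HR) + z(FAR))
z(0.9) = 1.2816
z(0.25) = -0.6745
c = -0.5 * (1.2816 + -0.6745)
= -0.5 * 0.6071
= -0.30


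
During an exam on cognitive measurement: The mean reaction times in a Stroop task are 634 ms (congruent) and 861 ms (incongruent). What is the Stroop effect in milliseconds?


Stroop effect = RT(incongruent) - RT(congruent)
= 861 - 634
= 227 ms


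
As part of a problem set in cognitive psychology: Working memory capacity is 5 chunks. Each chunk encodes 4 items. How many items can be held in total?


Total items = chunks * items_per_chunk
= 5 * 4
= 20


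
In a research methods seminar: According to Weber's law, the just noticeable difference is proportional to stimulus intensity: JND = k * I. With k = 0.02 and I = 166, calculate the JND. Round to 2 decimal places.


JND = k * I
JND = 0.02 * 166
= 3.32


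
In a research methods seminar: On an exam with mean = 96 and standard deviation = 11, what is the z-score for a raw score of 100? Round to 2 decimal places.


z = (X - mu) / sigma
= (100 - 96) / 11
= 4 / 11
= 0.36


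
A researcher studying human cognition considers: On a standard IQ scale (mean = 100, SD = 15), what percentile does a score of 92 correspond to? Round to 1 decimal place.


z = (IQ - mean) / SD
z = (92 - 100) / 15 = -0.5333
Percentile = Phi(-0.5333) * 100
Phi(-0.5333) = 0.296913
= 29.7


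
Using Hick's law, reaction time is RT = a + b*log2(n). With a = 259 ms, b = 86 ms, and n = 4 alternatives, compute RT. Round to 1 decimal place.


RT = 259 + 86 * log2(4)
log2(4) = 2.0
RT = 259 + 86 * 2.0
= 259 + 172.0
= 431.0 ms


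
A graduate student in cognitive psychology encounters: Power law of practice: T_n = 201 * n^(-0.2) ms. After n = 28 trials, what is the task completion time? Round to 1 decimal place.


T_n = 201 * 28^(-0.2)
28^(-0.2) = 0.513533
T_n = 201 * 0.513533
= 103.2 ms


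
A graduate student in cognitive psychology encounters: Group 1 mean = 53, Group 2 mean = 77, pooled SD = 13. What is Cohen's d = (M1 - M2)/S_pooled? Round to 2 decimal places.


Cohen's d = (M1 - M2) / S_pooled
= (53 - 77) / 13
= -24 / 13
= -1.85


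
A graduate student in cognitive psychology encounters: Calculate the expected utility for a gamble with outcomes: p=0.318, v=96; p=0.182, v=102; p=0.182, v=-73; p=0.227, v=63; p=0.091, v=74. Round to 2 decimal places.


EU = sum(p_i * v_i)
0.318 * 96 = 30.528
0.182 * 102 = 18.564
0.182 * -73 = -13.286
0.227 * 63 = 14.301
0.091 * 74 = 6.734
EU = 30.528 + 18.564 + -13.286 + 14.301 + 6.734
= 56.84


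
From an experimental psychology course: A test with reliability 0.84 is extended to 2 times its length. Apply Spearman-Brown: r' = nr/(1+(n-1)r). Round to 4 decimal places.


r_new = n*r / (1 + (n-1)*r)
Numerator = 2 * 0.84 = 1.68
Denominator = 1 + 1 * 0.84 = 1.84
r_new = 1.68 / 1.84
= 0.9130


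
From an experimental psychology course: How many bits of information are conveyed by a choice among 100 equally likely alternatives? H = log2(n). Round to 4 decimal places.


H = log2(n)
H = log2(100)
= 6.6439


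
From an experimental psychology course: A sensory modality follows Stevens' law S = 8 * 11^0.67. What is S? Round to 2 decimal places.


S = 8 * 11^0.67
11^0.67 = 4.9858
S = 8 * 4.9858
= 39.89


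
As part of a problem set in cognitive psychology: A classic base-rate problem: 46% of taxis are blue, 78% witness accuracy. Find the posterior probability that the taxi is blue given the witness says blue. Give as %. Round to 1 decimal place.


P(blue | says blue) = P(says blue | blue)*P(blue) / [P(says blue | blue)*P(blue) + P(says blue | not blue)*P(not blue)]
Numerator = 0.78 * 0.46 = 0.3588
False identification = 0.22 * 0.54 = 0.1188
P = 0.3588 / (0.3588 + 0.1188)
= 0.3588 / 0.4776
As percentage = 75.1


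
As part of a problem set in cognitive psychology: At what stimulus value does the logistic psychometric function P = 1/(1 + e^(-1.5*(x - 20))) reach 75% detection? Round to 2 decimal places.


At P = 0.75: 0.75 = 1/(1 + e^(-k*(x-x0)))
Solving: e^(-k*(x-x0)) = 1/3
x = x0 + ln(3)/k
ln(3) = 1.0986
x = 20 + 1.0986/1.5
= 20 + 0.7324
= 20.73


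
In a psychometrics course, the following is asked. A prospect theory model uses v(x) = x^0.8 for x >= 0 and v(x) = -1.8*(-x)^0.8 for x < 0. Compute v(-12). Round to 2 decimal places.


Since x = -12 < 0, use v(x) = -lambda*(-x)^alpha
(-x) = 12
12^0.8 = 7.3004
v(-12) = -1.8 * 7.3004
= -13.14


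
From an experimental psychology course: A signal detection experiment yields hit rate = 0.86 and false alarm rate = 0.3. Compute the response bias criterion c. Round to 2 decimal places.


c = -0.5 * (z(HR) + z(FAR))
z(0.86) = 1.0803
z(0.3) = -0.5244
c = -0.5 * (1.0803 + -0.5244)
= -0.5 * 0.5559
= -0.28


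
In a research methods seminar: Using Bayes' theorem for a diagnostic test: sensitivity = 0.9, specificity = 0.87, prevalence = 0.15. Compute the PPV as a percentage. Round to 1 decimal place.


PPV = (sens * prev) / (sens * prev + (1-spec) * (1-prev))
Numerator = 0.9 * 0.15 = 0.135
P(positive and no disease) = (1 - spec) * (1 - prev) = (1 - 0.87) * (1 - 0.15) = 0.1105
Denominator = 0.135 + 0.1105 = 0.2455
PPV = 0.135 / 0.2455 = 0.549898
As percentage = 55.0


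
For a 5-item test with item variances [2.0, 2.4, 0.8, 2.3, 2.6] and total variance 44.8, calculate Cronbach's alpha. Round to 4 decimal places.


alpha = (k/(k-1)) * (1 - sum(s_i^2)/s_total^2)
sum(item variances) = 10.1
k/(k-1) = 5/4 = 1.25
1 - 10.1/44.8 = 1 - 0.225446 = 0.774554
alpha = 1.25 * 0.774554
= 0.9682


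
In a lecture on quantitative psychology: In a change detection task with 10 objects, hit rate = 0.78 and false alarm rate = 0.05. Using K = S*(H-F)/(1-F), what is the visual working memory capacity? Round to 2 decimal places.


K = S * (H - F) / (1 - F)
H - F = 0.73
1 - F = 0.95
K = 10 * 0.73 / 0.95
= 7.68


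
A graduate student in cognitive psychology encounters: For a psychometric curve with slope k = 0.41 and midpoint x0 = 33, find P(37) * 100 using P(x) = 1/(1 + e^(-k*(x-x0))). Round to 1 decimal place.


P(x) = 1/(1 + e^(-0.41*(37 - 33)))
Exponent = -0.41 * 4 = -1.64
e^(-1.64) = 0.19398
P = 1/(1 + 0.19398) = 0.837535
Percentage = 83.8


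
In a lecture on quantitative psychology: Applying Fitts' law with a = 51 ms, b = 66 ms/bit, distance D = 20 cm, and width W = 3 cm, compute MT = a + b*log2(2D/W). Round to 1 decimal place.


MT = 51 + 66 * log2(2*20/3)
2D/W = 13.333333
log2(13.333333) = 3.737
MT = 51 + 66 * 3.737
= 297.6 ms


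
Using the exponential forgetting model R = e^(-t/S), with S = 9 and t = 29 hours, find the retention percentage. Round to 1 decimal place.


R = e^(-t/S)
-t/S = -29/9 = -3.222222
R = e^(-3.222222) = 0.039866
Percentage = 0.039866 * 100
= 4.0


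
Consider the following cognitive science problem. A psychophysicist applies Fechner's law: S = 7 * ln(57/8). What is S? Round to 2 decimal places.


S = 7 * ln(57/8)
I/I0 = 7.125
ln(7.125) = 1.9636
S = 7 * 1.9636
= 13.75


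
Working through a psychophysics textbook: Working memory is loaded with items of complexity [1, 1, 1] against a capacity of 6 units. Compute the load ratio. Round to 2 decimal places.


Total complexity = 1 + 1 + 1 = 3
Load = total / capacity = 3 / 6
= 0.50


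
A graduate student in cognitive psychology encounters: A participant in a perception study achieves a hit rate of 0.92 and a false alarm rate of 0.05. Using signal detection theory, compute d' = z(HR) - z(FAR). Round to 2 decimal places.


d' = z(HR) - z(FAR)
z(0.92) = 1.4051
z(0.05) = -1.6449
d' = 1.4051 - -1.6449
= 3.05


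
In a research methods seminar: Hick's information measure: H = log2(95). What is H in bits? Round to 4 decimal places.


H = log2(n)
H = log2(95)
= 6.5699


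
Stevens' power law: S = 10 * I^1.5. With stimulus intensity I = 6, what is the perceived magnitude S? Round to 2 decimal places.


S = 10 * 6^1.5
6^1.5 = 14.6969
S = 10 * 14.6969
= 146.97


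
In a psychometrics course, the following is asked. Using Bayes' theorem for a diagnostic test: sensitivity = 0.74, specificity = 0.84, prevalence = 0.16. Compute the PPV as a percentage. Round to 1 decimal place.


PPV = (sens * prev) / (sens * prev + (1-spec) * (1-prev))
Numerator = 0.74 * 0.16 = 0.1184
P(positive and no disease) = (1 - spec) * (1 - prev) = (1 - 0.84) * (1 - 0.16) = 0.1344
Denominator = 0.1184 + 0.1344 = 0.2528
PPV = 0.1184 / 0.2528 = 0.468354
As percentage = 46.8


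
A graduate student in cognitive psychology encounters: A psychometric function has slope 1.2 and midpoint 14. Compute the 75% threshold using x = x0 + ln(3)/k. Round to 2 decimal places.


At P = 0.75: 0.75 = 1/(1 + e^(-k*(x-x0)))
Solving: e^(-k*(x-x0)) = 1/3
x = x0 + ln(3)/k
ln(3) = 1.0986
x = 14 + 1.0986/1.2
= 14 + 0.9155
= 14.92


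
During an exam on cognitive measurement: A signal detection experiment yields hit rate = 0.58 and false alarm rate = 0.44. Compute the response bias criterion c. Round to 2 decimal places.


c = -0.5 * (z(HR) + z(FAR))
z(0.58) = 0.2019
z(0.44) = -0.151
c = -0.5 * (0.2019 + -0.151)
= -0.5 * 0.0509
= -0.03


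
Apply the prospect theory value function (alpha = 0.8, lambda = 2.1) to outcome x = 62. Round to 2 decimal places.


Since x = 62 >= 0, use v(x) = x^0.8
62^0.8 = 27.159
v(62) = 27.16


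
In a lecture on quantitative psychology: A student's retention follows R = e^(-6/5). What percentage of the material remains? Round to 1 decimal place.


R = e^(-t/S)
-t/S = -6/5 = -1.2
R = e^(-1.2) = 0.301194
Percentage = 0.301194 * 100
= 30.1


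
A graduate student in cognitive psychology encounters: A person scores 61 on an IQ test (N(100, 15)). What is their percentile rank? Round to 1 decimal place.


z = (IQ - mean) / SD
z = (61 - 100) / 15 = -2.6
Percentile = Phi(-2.6) * 100
Phi(-2.6) = 0.004661
= 0.5


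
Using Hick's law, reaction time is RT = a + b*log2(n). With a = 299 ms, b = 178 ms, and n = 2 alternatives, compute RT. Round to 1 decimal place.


RT = 299 + 178 * log2(2)
log2(2) = 1.0
RT = 299 + 178 * 1.0
= 299 + 178.0
= 477.0 ms


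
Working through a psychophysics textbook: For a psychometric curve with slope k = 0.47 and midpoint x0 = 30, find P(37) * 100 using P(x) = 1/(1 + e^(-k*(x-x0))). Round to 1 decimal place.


P(x) = 1/(1 + e^(-0.47*(37 - 30)))
Exponent = -0.47 * 7 = -3.29
e^(-3.29) = 0.037254
P = 1/(1 + 0.037254) = 0.964084
Percentage = 96.4


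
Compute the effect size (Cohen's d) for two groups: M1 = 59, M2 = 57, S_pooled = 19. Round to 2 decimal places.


Cohen's d = (M1 - M2) / S_pooled
= (59 - 57) / 19
= 2 / 19
= 0.11


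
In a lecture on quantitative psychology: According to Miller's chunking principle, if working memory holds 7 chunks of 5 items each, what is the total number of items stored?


Total items = chunks * items_per_chunk
= 7 * 5
= 35


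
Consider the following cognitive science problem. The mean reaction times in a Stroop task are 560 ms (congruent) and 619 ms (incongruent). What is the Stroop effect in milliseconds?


Stroop effect = RT(incongruent) - RT(congruent)
= 619 - 560
= 59 ms
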